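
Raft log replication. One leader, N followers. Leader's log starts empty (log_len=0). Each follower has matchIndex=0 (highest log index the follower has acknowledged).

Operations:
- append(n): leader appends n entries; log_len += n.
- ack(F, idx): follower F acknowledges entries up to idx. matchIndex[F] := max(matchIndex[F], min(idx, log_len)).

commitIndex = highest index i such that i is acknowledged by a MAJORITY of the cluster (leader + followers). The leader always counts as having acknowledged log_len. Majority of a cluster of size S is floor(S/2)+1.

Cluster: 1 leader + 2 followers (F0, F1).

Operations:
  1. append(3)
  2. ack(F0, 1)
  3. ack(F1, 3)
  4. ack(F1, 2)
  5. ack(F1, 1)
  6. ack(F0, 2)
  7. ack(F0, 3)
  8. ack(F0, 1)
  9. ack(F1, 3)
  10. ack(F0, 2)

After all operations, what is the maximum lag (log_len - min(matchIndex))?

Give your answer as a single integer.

Answer: 0

Derivation:
Op 1: append 3 -> log_len=3
Op 2: F0 acks idx 1 -> match: F0=1 F1=0; commitIndex=1
Op 3: F1 acks idx 3 -> match: F0=1 F1=3; commitIndex=3
Op 4: F1 acks idx 2 -> match: F0=1 F1=3; commitIndex=3
Op 5: F1 acks idx 1 -> match: F0=1 F1=3; commitIndex=3
Op 6: F0 acks idx 2 -> match: F0=2 F1=3; commitIndex=3
Op 7: F0 acks idx 3 -> match: F0=3 F1=3; commitIndex=3
Op 8: F0 acks idx 1 -> match: F0=3 F1=3; commitIndex=3
Op 9: F1 acks idx 3 -> match: F0=3 F1=3; commitIndex=3
Op 10: F0 acks idx 2 -> match: F0=3 F1=3; commitIndex=3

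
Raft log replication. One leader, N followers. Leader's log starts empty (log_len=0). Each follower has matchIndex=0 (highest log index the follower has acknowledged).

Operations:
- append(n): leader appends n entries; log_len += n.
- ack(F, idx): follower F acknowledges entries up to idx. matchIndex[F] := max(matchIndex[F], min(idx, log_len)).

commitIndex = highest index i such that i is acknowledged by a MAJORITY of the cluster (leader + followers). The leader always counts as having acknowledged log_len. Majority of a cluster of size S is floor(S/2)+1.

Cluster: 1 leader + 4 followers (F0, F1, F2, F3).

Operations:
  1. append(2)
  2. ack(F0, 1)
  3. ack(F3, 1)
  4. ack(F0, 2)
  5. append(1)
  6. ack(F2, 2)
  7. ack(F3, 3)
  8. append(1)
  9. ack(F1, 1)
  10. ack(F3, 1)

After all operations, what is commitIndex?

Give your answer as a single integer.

Answer: 2

Derivation:
Op 1: append 2 -> log_len=2
Op 2: F0 acks idx 1 -> match: F0=1 F1=0 F2=0 F3=0; commitIndex=0
Op 3: F3 acks idx 1 -> match: F0=1 F1=0 F2=0 F3=1; commitIndex=1
Op 4: F0 acks idx 2 -> match: F0=2 F1=0 F2=0 F3=1; commitIndex=1
Op 5: append 1 -> log_len=3
Op 6: F2 acks idx 2 -> match: F0=2 F1=0 F2=2 F3=1; commitIndex=2
Op 7: F3 acks idx 3 -> match: F0=2 F1=0 F2=2 F3=3; commitIndex=2
Op 8: append 1 -> log_len=4
Op 9: F1 acks idx 1 -> match: F0=2 F1=1 F2=2 F3=3; commitIndex=2
Op 10: F3 acks idx 1 -> match: F0=2 F1=1 F2=2 F3=3; commitIndex=2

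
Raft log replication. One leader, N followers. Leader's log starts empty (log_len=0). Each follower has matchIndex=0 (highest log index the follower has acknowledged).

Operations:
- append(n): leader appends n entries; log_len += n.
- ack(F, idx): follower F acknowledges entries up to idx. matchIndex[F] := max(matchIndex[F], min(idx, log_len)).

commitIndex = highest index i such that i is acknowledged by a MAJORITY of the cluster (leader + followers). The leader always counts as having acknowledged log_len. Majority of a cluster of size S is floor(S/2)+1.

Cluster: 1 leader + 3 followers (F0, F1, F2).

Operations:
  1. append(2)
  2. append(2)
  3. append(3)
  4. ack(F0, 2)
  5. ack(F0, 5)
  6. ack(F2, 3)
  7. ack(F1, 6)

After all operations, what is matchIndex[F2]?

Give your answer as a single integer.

Answer: 3

Derivation:
Op 1: append 2 -> log_len=2
Op 2: append 2 -> log_len=4
Op 3: append 3 -> log_len=7
Op 4: F0 acks idx 2 -> match: F0=2 F1=0 F2=0; commitIndex=0
Op 5: F0 acks idx 5 -> match: F0=5 F1=0 F2=0; commitIndex=0
Op 6: F2 acks idx 3 -> match: F0=5 F1=0 F2=3; commitIndex=3
Op 7: F1 acks idx 6 -> match: F0=5 F1=6 F2=3; commitIndex=5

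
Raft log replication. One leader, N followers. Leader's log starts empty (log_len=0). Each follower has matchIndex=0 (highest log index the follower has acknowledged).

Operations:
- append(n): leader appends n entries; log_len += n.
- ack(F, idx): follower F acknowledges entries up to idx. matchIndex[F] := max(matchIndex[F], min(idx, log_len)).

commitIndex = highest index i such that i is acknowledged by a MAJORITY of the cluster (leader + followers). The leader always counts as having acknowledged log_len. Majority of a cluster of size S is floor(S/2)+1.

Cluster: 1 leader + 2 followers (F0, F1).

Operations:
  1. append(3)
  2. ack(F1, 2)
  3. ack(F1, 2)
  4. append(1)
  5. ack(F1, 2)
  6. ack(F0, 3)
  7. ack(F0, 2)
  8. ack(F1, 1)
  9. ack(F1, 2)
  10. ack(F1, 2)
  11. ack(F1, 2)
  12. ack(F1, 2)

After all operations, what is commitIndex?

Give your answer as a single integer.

Answer: 3

Derivation:
Op 1: append 3 -> log_len=3
Op 2: F1 acks idx 2 -> match: F0=0 F1=2; commitIndex=2
Op 3: F1 acks idx 2 -> match: F0=0 F1=2; commitIndex=2
Op 4: append 1 -> log_len=4
Op 5: F1 acks idx 2 -> match: F0=0 F1=2; commitIndex=2
Op 6: F0 acks idx 3 -> match: F0=3 F1=2; commitIndex=3
Op 7: F0 acks idx 2 -> match: F0=3 F1=2; commitIndex=3
Op 8: F1 acks idx 1 -> match: F0=3 F1=2; commitIndex=3
Op 9: F1 acks idx 2 -> match: F0=3 F1=2; commitIndex=3
Op 10: F1 acks idx 2 -> match: F0=3 F1=2; commitIndex=3
Op 11: F1 acks idx 2 -> match: F0=3 F1=2; commitIndex=3
Op 12: F1 acks idx 2 -> match: F0=3 F1=2; commitIndex=3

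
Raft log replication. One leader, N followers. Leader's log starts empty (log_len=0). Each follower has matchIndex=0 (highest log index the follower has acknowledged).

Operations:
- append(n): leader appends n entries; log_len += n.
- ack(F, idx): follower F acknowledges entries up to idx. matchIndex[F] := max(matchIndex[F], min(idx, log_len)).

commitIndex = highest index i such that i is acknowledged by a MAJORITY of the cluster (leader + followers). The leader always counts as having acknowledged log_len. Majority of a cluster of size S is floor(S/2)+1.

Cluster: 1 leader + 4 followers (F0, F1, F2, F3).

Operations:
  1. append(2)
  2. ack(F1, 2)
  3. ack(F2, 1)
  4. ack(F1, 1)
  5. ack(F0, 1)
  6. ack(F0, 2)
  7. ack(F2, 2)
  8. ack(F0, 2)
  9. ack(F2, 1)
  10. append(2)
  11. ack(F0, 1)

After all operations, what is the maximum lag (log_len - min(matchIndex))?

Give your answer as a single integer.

Op 1: append 2 -> log_len=2
Op 2: F1 acks idx 2 -> match: F0=0 F1=2 F2=0 F3=0; commitIndex=0
Op 3: F2 acks idx 1 -> match: F0=0 F1=2 F2=1 F3=0; commitIndex=1
Op 4: F1 acks idx 1 -> match: F0=0 F1=2 F2=1 F3=0; commitIndex=1
Op 5: F0 acks idx 1 -> match: F0=1 F1=2 F2=1 F3=0; commitIndex=1
Op 6: F0 acks idx 2 -> match: F0=2 F1=2 F2=1 F3=0; commitIndex=2
Op 7: F2 acks idx 2 -> match: F0=2 F1=2 F2=2 F3=0; commitIndex=2
Op 8: F0 acks idx 2 -> match: F0=2 F1=2 F2=2 F3=0; commitIndex=2
Op 9: F2 acks idx 1 -> match: F0=2 F1=2 F2=2 F3=0; commitIndex=2
Op 10: append 2 -> log_len=4
Op 11: F0 acks idx 1 -> match: F0=2 F1=2 F2=2 F3=0; commitIndex=2

Answer: 4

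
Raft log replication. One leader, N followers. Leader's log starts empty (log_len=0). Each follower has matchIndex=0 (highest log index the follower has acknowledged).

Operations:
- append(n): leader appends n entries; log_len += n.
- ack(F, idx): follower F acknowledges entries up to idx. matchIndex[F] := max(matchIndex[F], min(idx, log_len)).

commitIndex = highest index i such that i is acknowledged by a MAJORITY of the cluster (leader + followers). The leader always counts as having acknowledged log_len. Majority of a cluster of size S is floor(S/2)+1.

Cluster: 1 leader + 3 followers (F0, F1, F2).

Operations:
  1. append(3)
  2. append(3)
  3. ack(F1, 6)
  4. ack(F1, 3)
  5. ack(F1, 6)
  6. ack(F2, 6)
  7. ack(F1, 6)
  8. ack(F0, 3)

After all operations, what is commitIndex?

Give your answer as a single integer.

Answer: 6

Derivation:
Op 1: append 3 -> log_len=3
Op 2: append 3 -> log_len=6
Op 3: F1 acks idx 6 -> match: F0=0 F1=6 F2=0; commitIndex=0
Op 4: F1 acks idx 3 -> match: F0=0 F1=6 F2=0; commitIndex=0
Op 5: F1 acks idx 6 -> match: F0=0 F1=6 F2=0; commitIndex=0
Op 6: F2 acks idx 6 -> match: F0=0 F1=6 F2=6; commitIndex=6
Op 7: F1 acks idx 6 -> match: F0=0 F1=6 F2=6; commitIndex=6
Op 8: F0 acks idx 3 -> match: F0=3 F1=6 F2=6; commitIndex=6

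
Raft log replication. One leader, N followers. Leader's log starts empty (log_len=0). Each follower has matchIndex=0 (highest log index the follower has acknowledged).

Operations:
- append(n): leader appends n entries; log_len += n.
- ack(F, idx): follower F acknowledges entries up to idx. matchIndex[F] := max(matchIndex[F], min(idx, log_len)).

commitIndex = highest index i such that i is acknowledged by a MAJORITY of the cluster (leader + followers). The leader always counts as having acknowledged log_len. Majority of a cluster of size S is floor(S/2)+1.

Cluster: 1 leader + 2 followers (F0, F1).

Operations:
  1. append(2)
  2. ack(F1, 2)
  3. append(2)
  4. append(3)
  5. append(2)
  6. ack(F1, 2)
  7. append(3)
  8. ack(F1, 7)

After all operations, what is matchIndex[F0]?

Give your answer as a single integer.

Op 1: append 2 -> log_len=2
Op 2: F1 acks idx 2 -> match: F0=0 F1=2; commitIndex=2
Op 3: append 2 -> log_len=4
Op 4: append 3 -> log_len=7
Op 5: append 2 -> log_len=9
Op 6: F1 acks idx 2 -> match: F0=0 F1=2; commitIndex=2
Op 7: append 3 -> log_len=12
Op 8: F1 acks idx 7 -> match: F0=0 F1=7; commitIndex=7

Answer: 0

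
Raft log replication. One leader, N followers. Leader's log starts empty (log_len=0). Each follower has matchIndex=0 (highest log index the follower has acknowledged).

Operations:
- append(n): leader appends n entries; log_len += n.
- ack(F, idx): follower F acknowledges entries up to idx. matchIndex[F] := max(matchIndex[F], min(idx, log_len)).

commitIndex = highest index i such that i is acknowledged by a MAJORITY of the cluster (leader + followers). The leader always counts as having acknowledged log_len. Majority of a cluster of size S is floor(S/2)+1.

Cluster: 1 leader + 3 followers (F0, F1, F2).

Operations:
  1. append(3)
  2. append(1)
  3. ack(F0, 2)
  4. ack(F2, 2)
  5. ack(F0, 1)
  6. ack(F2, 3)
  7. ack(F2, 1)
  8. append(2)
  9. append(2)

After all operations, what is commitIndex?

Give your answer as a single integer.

Answer: 2

Derivation:
Op 1: append 3 -> log_len=3
Op 2: append 1 -> log_len=4
Op 3: F0 acks idx 2 -> match: F0=2 F1=0 F2=0; commitIndex=0
Op 4: F2 acks idx 2 -> match: F0=2 F1=0 F2=2; commitIndex=2
Op 5: F0 acks idx 1 -> match: F0=2 F1=0 F2=2; commitIndex=2
Op 6: F2 acks idx 3 -> match: F0=2 F1=0 F2=3; commitIndex=2
Op 7: F2 acks idx 1 -> match: F0=2 F1=0 F2=3; commitIndex=2
Op 8: append 2 -> log_len=6
Op 9: append 2 -> log_len=8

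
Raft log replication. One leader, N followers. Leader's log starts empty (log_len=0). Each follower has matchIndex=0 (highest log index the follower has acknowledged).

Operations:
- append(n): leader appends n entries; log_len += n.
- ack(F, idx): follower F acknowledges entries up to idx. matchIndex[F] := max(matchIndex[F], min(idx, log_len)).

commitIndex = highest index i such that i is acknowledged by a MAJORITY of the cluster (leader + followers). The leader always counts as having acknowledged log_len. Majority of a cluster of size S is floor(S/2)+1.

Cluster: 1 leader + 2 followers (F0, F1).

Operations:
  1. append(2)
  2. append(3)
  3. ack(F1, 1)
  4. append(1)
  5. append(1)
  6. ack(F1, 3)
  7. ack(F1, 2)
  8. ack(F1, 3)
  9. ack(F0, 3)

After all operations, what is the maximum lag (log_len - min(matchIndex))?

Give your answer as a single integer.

Answer: 4

Derivation:
Op 1: append 2 -> log_len=2
Op 2: append 3 -> log_len=5
Op 3: F1 acks idx 1 -> match: F0=0 F1=1; commitIndex=1
Op 4: append 1 -> log_len=6
Op 5: append 1 -> log_len=7
Op 6: F1 acks idx 3 -> match: F0=0 F1=3; commitIndex=3
Op 7: F1 acks idx 2 -> match: F0=0 F1=3; commitIndex=3
Op 8: F1 acks idx 3 -> match: F0=0 F1=3; commitIndex=3
Op 9: F0 acks idx 3 -> match: F0=3 F1=3; commitIndex=3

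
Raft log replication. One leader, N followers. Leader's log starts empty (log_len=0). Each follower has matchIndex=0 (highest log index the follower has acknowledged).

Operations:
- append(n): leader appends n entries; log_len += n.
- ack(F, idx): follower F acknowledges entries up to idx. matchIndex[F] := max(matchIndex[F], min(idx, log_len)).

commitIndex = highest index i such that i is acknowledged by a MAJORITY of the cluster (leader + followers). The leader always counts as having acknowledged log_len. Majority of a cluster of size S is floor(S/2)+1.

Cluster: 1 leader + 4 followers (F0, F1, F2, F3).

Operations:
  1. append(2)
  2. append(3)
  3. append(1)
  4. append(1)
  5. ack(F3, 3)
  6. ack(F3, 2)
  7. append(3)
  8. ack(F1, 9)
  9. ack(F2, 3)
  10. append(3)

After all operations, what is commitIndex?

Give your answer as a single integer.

Answer: 3

Derivation:
Op 1: append 2 -> log_len=2
Op 2: append 3 -> log_len=5
Op 3: append 1 -> log_len=6
Op 4: append 1 -> log_len=7
Op 5: F3 acks idx 3 -> match: F0=0 F1=0 F2=0 F3=3; commitIndex=0
Op 6: F3 acks idx 2 -> match: F0=0 F1=0 F2=0 F3=3; commitIndex=0
Op 7: append 3 -> log_len=10
Op 8: F1 acks idx 9 -> match: F0=0 F1=9 F2=0 F3=3; commitIndex=3
Op 9: F2 acks idx 3 -> match: F0=0 F1=9 F2=3 F3=3; commitIndex=3
Op 10: append 3 -> log_len=13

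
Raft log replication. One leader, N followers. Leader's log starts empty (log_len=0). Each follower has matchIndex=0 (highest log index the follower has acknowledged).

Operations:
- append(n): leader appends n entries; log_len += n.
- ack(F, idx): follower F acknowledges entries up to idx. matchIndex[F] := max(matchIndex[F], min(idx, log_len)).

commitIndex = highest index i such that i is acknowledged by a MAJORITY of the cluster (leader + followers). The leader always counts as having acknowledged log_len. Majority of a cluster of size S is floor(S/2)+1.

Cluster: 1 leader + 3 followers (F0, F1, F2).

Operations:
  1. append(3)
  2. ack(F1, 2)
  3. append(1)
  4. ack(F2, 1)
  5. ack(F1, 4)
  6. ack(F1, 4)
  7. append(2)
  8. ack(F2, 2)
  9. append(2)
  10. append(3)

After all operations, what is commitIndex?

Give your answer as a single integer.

Op 1: append 3 -> log_len=3
Op 2: F1 acks idx 2 -> match: F0=0 F1=2 F2=0; commitIndex=0
Op 3: append 1 -> log_len=4
Op 4: F2 acks idx 1 -> match: F0=0 F1=2 F2=1; commitIndex=1
Op 5: F1 acks idx 4 -> match: F0=0 F1=4 F2=1; commitIndex=1
Op 6: F1 acks idx 4 -> match: F0=0 F1=4 F2=1; commitIndex=1
Op 7: append 2 -> log_len=6
Op 8: F2 acks idx 2 -> match: F0=0 F1=4 F2=2; commitIndex=2
Op 9: append 2 -> log_len=8
Op 10: append 3 -> log_len=11

Answer: 2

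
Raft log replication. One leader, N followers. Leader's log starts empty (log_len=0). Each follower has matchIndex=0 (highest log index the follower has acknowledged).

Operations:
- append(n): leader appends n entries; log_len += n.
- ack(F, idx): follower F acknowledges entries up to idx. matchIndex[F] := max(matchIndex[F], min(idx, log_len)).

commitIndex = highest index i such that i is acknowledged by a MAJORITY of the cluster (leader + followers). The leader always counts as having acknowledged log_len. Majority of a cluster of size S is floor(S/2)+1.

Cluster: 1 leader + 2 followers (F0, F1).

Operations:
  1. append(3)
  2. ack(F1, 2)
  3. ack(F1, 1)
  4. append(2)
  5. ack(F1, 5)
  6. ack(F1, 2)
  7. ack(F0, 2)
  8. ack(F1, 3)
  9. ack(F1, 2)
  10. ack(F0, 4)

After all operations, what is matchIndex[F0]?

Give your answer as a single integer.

Answer: 4

Derivation:
Op 1: append 3 -> log_len=3
Op 2: F1 acks idx 2 -> match: F0=0 F1=2; commitIndex=2
Op 3: F1 acks idx 1 -> match: F0=0 F1=2; commitIndex=2
Op 4: append 2 -> log_len=5
Op 5: F1 acks idx 5 -> match: F0=0 F1=5; commitIndex=5
Op 6: F1 acks idx 2 -> match: F0=0 F1=5; commitIndex=5
Op 7: F0 acks idx 2 -> match: F0=2 F1=5; commitIndex=5
Op 8: F1 acks idx 3 -> match: F0=2 F1=5; commitIndex=5
Op 9: F1 acks idx 2 -> match: F0=2 F1=5; commitIndex=5
Op 10: F0 acks idx 4 -> match: F0=4 F1=5; commitIndex=5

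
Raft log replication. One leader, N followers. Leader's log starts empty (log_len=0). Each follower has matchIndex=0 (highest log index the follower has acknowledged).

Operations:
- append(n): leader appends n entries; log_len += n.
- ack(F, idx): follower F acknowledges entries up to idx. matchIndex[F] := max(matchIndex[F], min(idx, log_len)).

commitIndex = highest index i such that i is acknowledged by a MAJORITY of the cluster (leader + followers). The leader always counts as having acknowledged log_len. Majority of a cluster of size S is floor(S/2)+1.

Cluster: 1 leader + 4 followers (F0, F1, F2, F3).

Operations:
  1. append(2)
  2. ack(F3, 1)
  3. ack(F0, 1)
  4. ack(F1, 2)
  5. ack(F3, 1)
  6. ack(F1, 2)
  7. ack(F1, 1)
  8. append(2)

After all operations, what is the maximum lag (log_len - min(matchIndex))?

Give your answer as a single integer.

Answer: 4

Derivation:
Op 1: append 2 -> log_len=2
Op 2: F3 acks idx 1 -> match: F0=0 F1=0 F2=0 F3=1; commitIndex=0
Op 3: F0 acks idx 1 -> match: F0=1 F1=0 F2=0 F3=1; commitIndex=1
Op 4: F1 acks idx 2 -> match: F0=1 F1=2 F2=0 F3=1; commitIndex=1
Op 5: F3 acks idx 1 -> match: F0=1 F1=2 F2=0 F3=1; commitIndex=1
Op 6: F1 acks idx 2 -> match: F0=1 F1=2 F2=0 F3=1; commitIndex=1
Op 7: F1 acks idx 1 -> match: F0=1 F1=2 F2=0 F3=1; commitIndex=1
Op 8: append 2 -> log_len=4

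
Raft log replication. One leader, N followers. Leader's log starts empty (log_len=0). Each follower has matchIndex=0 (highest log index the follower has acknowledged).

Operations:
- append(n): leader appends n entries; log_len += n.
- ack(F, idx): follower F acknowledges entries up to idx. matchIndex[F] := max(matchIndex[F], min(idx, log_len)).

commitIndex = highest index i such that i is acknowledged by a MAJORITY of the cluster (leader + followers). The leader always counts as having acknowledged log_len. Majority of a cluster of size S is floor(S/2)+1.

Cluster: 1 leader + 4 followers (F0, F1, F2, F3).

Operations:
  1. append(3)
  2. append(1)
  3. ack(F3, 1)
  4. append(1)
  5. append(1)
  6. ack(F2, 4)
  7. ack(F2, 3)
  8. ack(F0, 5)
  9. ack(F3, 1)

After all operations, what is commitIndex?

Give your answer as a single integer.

Answer: 4

Derivation:
Op 1: append 3 -> log_len=3
Op 2: append 1 -> log_len=4
Op 3: F3 acks idx 1 -> match: F0=0 F1=0 F2=0 F3=1; commitIndex=0
Op 4: append 1 -> log_len=5
Op 5: append 1 -> log_len=6
Op 6: F2 acks idx 4 -> match: F0=0 F1=0 F2=4 F3=1; commitIndex=1
Op 7: F2 acks idx 3 -> match: F0=0 F1=0 F2=4 F3=1; commitIndex=1
Op 8: F0 acks idx 5 -> match: F0=5 F1=0 F2=4 F3=1; commitIndex=4
Op 9: F3 acks idx 1 -> match: F0=5 F1=0 F2=4 F3=1; commitIndex=4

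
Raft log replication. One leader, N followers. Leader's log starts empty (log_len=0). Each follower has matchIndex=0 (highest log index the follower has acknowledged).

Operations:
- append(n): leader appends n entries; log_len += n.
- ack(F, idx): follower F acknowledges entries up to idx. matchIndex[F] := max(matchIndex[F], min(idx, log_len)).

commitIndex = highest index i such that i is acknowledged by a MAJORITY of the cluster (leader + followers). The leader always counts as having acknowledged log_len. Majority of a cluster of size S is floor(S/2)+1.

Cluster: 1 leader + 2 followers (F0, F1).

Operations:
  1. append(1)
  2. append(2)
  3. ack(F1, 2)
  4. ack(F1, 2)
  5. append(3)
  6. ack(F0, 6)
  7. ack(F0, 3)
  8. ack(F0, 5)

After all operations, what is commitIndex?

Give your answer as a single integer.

Op 1: append 1 -> log_len=1
Op 2: append 2 -> log_len=3
Op 3: F1 acks idx 2 -> match: F0=0 F1=2; commitIndex=2
Op 4: F1 acks idx 2 -> match: F0=0 F1=2; commitIndex=2
Op 5: append 3 -> log_len=6
Op 6: F0 acks idx 6 -> match: F0=6 F1=2; commitIndex=6
Op 7: F0 acks idx 3 -> match: F0=6 F1=2; commitIndex=6
Op 8: F0 acks idx 5 -> match: F0=6 F1=2; commitIndex=6

Answer: 6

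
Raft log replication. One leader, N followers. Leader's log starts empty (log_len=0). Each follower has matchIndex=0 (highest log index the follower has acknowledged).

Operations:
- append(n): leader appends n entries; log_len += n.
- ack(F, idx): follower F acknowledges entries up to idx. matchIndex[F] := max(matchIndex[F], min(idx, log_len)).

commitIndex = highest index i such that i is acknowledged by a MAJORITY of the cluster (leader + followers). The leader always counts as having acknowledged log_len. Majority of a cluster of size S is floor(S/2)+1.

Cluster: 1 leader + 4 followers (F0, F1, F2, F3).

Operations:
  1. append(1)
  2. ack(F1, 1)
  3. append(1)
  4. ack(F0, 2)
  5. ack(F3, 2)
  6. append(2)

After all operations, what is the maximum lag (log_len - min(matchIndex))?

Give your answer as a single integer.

Op 1: append 1 -> log_len=1
Op 2: F1 acks idx 1 -> match: F0=0 F1=1 F2=0 F3=0; commitIndex=0
Op 3: append 1 -> log_len=2
Op 4: F0 acks idx 2 -> match: F0=2 F1=1 F2=0 F3=0; commitIndex=1
Op 5: F3 acks idx 2 -> match: F0=2 F1=1 F2=0 F3=2; commitIndex=2
Op 6: append 2 -> log_len=4

Answer: 4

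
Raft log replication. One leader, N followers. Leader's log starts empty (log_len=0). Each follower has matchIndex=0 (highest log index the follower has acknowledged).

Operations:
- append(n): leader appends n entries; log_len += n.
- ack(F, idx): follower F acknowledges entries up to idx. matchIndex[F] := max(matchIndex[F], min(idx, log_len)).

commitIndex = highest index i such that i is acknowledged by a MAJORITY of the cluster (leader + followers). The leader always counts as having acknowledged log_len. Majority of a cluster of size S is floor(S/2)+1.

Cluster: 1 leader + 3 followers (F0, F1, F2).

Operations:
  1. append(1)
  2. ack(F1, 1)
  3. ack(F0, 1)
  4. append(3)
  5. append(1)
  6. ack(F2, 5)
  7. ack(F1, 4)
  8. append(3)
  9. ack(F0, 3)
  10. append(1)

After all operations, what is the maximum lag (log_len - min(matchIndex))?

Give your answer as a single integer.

Answer: 6

Derivation:
Op 1: append 1 -> log_len=1
Op 2: F1 acks idx 1 -> match: F0=0 F1=1 F2=0; commitIndex=0
Op 3: F0 acks idx 1 -> match: F0=1 F1=1 F2=0; commitIndex=1
Op 4: append 3 -> log_len=4
Op 5: append 1 -> log_len=5
Op 6: F2 acks idx 5 -> match: F0=1 F1=1 F2=5; commitIndex=1
Op 7: F1 acks idx 4 -> match: F0=1 F1=4 F2=5; commitIndex=4
Op 8: append 3 -> log_len=8
Op 9: F0 acks idx 3 -> match: F0=3 F1=4 F2=5; commitIndex=4
Op 10: append 1 -> log_len=9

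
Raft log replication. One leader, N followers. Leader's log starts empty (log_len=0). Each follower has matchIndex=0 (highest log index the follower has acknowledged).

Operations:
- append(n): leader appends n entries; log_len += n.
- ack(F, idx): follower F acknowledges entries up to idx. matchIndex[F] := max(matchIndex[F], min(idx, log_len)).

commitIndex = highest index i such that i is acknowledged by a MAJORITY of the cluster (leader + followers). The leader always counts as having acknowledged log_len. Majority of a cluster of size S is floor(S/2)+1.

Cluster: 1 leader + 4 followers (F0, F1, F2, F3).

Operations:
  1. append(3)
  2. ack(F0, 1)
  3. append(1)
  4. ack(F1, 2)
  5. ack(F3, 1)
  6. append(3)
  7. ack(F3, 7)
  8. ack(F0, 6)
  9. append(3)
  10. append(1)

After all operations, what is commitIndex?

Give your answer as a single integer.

Answer: 6

Derivation:
Op 1: append 3 -> log_len=3
Op 2: F0 acks idx 1 -> match: F0=1 F1=0 F2=0 F3=0; commitIndex=0
Op 3: append 1 -> log_len=4
Op 4: F1 acks idx 2 -> match: F0=1 F1=2 F2=0 F3=0; commitIndex=1
Op 5: F3 acks idx 1 -> match: F0=1 F1=2 F2=0 F3=1; commitIndex=1
Op 6: append 3 -> log_len=7
Op 7: F3 acks idx 7 -> match: F0=1 F1=2 F2=0 F3=7; commitIndex=2
Op 8: F0 acks idx 6 -> match: F0=6 F1=2 F2=0 F3=7; commitIndex=6
Op 9: append 3 -> log_len=10
Op 10: append 1 -> log_len=11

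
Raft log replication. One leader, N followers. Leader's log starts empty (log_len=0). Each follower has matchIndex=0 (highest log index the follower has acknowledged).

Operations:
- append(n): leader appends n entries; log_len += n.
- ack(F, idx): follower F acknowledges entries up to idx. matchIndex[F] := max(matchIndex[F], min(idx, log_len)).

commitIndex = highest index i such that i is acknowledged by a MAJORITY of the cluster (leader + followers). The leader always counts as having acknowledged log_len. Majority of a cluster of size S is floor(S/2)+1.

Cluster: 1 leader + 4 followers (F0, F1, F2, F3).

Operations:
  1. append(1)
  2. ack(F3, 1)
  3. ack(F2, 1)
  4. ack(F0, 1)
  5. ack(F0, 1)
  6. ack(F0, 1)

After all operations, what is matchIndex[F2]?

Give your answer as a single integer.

Op 1: append 1 -> log_len=1
Op 2: F3 acks idx 1 -> match: F0=0 F1=0 F2=0 F3=1; commitIndex=0
Op 3: F2 acks idx 1 -> match: F0=0 F1=0 F2=1 F3=1; commitIndex=1
Op 4: F0 acks idx 1 -> match: F0=1 F1=0 F2=1 F3=1; commitIndex=1
Op 5: F0 acks idx 1 -> match: F0=1 F1=0 F2=1 F3=1; commitIndex=1
Op 6: F0 acks idx 1 -> match: F0=1 F1=0 F2=1 F3=1; commitIndex=1

Answer: 1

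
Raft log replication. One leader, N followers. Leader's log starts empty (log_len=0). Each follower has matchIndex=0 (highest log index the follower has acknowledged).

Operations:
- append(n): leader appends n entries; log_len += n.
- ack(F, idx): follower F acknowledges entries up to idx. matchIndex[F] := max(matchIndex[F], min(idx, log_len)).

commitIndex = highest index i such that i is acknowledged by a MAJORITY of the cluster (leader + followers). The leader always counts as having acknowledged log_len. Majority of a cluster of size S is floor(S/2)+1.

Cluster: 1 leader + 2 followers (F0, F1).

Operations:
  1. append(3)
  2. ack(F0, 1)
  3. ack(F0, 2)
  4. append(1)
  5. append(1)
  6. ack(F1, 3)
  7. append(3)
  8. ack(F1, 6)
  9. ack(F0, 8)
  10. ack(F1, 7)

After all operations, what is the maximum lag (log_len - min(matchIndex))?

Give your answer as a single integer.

Answer: 1

Derivation:
Op 1: append 3 -> log_len=3
Op 2: F0 acks idx 1 -> match: F0=1 F1=0; commitIndex=1
Op 3: F0 acks idx 2 -> match: F0=2 F1=0; commitIndex=2
Op 4: append 1 -> log_len=4
Op 5: append 1 -> log_len=5
Op 6: F1 acks idx 3 -> match: F0=2 F1=3; commitIndex=3
Op 7: append 3 -> log_len=8
Op 8: F1 acks idx 6 -> match: F0=2 F1=6; commitIndex=6
Op 9: F0 acks idx 8 -> match: F0=8 F1=6; commitIndex=8
Op 10: F1 acks idx 7 -> match: F0=8 F1=7; commitIndex=8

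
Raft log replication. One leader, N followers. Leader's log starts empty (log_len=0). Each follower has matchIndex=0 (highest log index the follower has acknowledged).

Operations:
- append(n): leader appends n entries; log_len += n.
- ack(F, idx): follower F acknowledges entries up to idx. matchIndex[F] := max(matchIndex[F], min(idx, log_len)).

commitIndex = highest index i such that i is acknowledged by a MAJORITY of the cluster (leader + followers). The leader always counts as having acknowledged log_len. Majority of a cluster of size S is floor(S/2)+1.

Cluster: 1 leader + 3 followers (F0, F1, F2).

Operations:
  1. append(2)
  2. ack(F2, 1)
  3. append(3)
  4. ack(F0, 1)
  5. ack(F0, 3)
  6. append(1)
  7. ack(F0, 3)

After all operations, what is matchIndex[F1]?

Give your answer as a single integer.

Op 1: append 2 -> log_len=2
Op 2: F2 acks idx 1 -> match: F0=0 F1=0 F2=1; commitIndex=0
Op 3: append 3 -> log_len=5
Op 4: F0 acks idx 1 -> match: F0=1 F1=0 F2=1; commitIndex=1
Op 5: F0 acks idx 3 -> match: F0=3 F1=0 F2=1; commitIndex=1
Op 6: append 1 -> log_len=6
Op 7: F0 acks idx 3 -> match: F0=3 F1=0 F2=1; commitIndex=1

Answer: 0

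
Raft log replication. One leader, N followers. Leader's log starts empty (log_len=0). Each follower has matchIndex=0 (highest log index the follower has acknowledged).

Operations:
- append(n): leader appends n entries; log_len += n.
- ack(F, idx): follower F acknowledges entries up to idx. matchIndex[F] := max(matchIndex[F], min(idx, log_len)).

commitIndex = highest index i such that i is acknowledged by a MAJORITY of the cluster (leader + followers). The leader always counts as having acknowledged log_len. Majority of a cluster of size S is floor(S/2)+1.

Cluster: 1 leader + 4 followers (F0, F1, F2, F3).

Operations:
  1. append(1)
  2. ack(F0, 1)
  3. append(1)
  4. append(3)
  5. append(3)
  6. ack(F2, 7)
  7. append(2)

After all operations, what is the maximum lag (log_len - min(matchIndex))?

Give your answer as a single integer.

Op 1: append 1 -> log_len=1
Op 2: F0 acks idx 1 -> match: F0=1 F1=0 F2=0 F3=0; commitIndex=0
Op 3: append 1 -> log_len=2
Op 4: append 3 -> log_len=5
Op 5: append 3 -> log_len=8
Op 6: F2 acks idx 7 -> match: F0=1 F1=0 F2=7 F3=0; commitIndex=1
Op 7: append 2 -> log_len=10

Answer: 10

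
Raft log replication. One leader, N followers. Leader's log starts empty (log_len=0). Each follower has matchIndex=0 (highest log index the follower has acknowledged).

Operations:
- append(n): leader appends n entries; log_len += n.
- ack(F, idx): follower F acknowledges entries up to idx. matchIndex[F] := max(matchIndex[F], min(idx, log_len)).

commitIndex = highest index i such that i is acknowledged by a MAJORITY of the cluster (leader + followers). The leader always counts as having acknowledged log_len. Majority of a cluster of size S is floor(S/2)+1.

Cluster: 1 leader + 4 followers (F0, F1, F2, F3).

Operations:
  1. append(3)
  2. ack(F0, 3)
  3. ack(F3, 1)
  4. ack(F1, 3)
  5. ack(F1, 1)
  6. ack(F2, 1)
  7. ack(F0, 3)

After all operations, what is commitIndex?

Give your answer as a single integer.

Op 1: append 3 -> log_len=3
Op 2: F0 acks idx 3 -> match: F0=3 F1=0 F2=0 F3=0; commitIndex=0
Op 3: F3 acks idx 1 -> match: F0=3 F1=0 F2=0 F3=1; commitIndex=1
Op 4: F1 acks idx 3 -> match: F0=3 F1=3 F2=0 F3=1; commitIndex=3
Op 5: F1 acks idx 1 -> match: F0=3 F1=3 F2=0 F3=1; commitIndex=3
Op 6: F2 acks idx 1 -> match: F0=3 F1=3 F2=1 F3=1; commitIndex=3
Op 7: F0 acks idx 3 -> match: F0=3 F1=3 F2=1 F3=1; commitIndex=3

Answer: 3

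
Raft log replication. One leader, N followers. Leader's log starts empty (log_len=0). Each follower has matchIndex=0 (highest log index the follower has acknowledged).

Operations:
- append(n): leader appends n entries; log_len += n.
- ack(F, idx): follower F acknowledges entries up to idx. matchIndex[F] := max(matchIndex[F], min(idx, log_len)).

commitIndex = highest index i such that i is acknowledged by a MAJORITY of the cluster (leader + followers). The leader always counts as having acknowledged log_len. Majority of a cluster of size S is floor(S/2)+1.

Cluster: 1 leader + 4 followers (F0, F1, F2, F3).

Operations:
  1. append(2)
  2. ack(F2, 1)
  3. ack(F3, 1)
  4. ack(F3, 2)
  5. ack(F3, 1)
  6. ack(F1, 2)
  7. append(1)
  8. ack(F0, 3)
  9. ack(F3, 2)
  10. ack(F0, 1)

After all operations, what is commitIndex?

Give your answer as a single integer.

Op 1: append 2 -> log_len=2
Op 2: F2 acks idx 1 -> match: F0=0 F1=0 F2=1 F3=0; commitIndex=0
Op 3: F3 acks idx 1 -> match: F0=0 F1=0 F2=1 F3=1; commitIndex=1
Op 4: F3 acks idx 2 -> match: F0=0 F1=0 F2=1 F3=2; commitIndex=1
Op 5: F3 acks idx 1 -> match: F0=0 F1=0 F2=1 F3=2; commitIndex=1
Op 6: F1 acks idx 2 -> match: F0=0 F1=2 F2=1 F3=2; commitIndex=2
Op 7: append 1 -> log_len=3
Op 8: F0 acks idx 3 -> match: F0=3 F1=2 F2=1 F3=2; commitIndex=2
Op 9: F3 acks idx 2 -> match: F0=3 F1=2 F2=1 F3=2; commitIndex=2
Op 10: F0 acks idx 1 -> match: F0=3 F1=2 F2=1 F3=2; commitIndex=2

Answer: 2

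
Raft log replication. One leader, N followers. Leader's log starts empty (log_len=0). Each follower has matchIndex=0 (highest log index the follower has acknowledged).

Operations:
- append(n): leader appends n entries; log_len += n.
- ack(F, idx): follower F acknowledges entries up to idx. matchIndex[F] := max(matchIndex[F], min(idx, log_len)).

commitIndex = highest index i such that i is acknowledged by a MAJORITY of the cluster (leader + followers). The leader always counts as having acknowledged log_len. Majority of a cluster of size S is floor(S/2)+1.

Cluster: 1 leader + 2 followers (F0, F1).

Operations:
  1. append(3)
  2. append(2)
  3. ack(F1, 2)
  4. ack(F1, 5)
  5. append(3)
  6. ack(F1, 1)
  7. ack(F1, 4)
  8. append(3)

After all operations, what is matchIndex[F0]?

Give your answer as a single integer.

Answer: 0

Derivation:
Op 1: append 3 -> log_len=3
Op 2: append 2 -> log_len=5
Op 3: F1 acks idx 2 -> match: F0=0 F1=2; commitIndex=2
Op 4: F1 acks idx 5 -> match: F0=0 F1=5; commitIndex=5
Op 5: append 3 -> log_len=8
Op 6: F1 acks idx 1 -> match: F0=0 F1=5; commitIndex=5
Op 7: F1 acks idx 4 -> match: F0=0 F1=5; commitIndex=5
Op 8: append 3 -> log_len=11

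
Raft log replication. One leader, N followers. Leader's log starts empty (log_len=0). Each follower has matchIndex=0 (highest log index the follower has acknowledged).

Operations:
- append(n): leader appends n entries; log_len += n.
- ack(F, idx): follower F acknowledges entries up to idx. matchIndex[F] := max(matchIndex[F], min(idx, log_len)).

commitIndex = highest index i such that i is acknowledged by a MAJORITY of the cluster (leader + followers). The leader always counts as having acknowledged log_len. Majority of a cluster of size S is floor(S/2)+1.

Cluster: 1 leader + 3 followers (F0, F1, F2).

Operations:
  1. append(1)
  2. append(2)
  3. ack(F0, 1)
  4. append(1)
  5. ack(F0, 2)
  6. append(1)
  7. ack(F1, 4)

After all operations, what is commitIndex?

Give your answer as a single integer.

Answer: 2

Derivation:
Op 1: append 1 -> log_len=1
Op 2: append 2 -> log_len=3
Op 3: F0 acks idx 1 -> match: F0=1 F1=0 F2=0; commitIndex=0
Op 4: append 1 -> log_len=4
Op 5: F0 acks idx 2 -> match: F0=2 F1=0 F2=0; commitIndex=0
Op 6: append 1 -> log_len=5
Op 7: F1 acks idx 4 -> match: F0=2 F1=4 F2=0; commitIndex=2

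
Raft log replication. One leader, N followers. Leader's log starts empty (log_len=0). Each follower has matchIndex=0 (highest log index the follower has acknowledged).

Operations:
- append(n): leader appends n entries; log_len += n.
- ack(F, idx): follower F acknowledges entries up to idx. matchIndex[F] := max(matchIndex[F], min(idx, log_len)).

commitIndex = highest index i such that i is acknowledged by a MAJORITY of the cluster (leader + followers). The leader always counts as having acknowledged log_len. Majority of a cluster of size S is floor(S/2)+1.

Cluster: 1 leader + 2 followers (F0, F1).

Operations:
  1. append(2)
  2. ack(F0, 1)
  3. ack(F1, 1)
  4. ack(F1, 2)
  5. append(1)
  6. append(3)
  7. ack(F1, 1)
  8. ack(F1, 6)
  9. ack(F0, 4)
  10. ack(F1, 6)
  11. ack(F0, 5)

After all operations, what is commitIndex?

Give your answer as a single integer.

Answer: 6

Derivation:
Op 1: append 2 -> log_len=2
Op 2: F0 acks idx 1 -> match: F0=1 F1=0; commitIndex=1
Op 3: F1 acks idx 1 -> match: F0=1 F1=1; commitIndex=1
Op 4: F1 acks idx 2 -> match: F0=1 F1=2; commitIndex=2
Op 5: append 1 -> log_len=3
Op 6: append 3 -> log_len=6
Op 7: F1 acks idx 1 -> match: F0=1 F1=2; commitIndex=2
Op 8: F1 acks idx 6 -> match: F0=1 F1=6; commitIndex=6
Op 9: F0 acks idx 4 -> match: F0=4 F1=6; commitIndex=6
Op 10: F1 acks idx 6 -> match: F0=4 F1=6; commitIndex=6
Op 11: F0 acks idx 5 -> match: F0=5 F1=6; commitIndex=6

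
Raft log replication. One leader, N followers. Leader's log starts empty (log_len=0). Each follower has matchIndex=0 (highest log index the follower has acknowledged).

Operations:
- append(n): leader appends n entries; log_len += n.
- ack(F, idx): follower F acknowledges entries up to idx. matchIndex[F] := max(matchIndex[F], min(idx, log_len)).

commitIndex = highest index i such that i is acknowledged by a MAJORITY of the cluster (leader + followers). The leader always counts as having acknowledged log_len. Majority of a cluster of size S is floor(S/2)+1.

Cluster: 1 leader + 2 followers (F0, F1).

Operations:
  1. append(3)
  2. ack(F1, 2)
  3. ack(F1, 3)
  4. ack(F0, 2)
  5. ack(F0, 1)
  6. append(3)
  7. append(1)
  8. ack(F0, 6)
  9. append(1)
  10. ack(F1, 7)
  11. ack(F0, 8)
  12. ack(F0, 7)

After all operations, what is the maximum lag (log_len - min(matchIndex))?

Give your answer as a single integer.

Op 1: append 3 -> log_len=3
Op 2: F1 acks idx 2 -> match: F0=0 F1=2; commitIndex=2
Op 3: F1 acks idx 3 -> match: F0=0 F1=3; commitIndex=3
Op 4: F0 acks idx 2 -> match: F0=2 F1=3; commitIndex=3
Op 5: F0 acks idx 1 -> match: F0=2 F1=3; commitIndex=3
Op 6: append 3 -> log_len=6
Op 7: append 1 -> log_len=7
Op 8: F0 acks idx 6 -> match: F0=6 F1=3; commitIndex=6
Op 9: append 1 -> log_len=8
Op 10: F1 acks idx 7 -> match: F0=6 F1=7; commitIndex=7
Op 11: F0 acks idx 8 -> match: F0=8 F1=7; commitIndex=8
Op 12: F0 acks idx 7 -> match: F0=8 F1=7; commitIndex=8

Answer: 1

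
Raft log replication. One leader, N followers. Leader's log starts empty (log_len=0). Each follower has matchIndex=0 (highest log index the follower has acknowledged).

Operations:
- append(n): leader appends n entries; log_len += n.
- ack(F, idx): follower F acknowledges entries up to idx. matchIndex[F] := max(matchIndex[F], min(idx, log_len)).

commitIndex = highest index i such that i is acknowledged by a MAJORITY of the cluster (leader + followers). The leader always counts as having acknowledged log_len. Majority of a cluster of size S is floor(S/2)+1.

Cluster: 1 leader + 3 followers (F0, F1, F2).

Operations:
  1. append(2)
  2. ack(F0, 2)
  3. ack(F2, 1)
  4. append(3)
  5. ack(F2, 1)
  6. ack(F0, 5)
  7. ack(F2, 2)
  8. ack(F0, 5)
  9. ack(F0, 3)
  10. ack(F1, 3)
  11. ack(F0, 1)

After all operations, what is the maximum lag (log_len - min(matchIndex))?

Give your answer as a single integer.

Answer: 3

Derivation:
Op 1: append 2 -> log_len=2
Op 2: F0 acks idx 2 -> match: F0=2 F1=0 F2=0; commitIndex=0
Op 3: F2 acks idx 1 -> match: F0=2 F1=0 F2=1; commitIndex=1
Op 4: append 3 -> log_len=5
Op 5: F2 acks idx 1 -> match: F0=2 F1=0 F2=1; commitIndex=1
Op 6: F0 acks idx 5 -> match: F0=5 F1=0 F2=1; commitIndex=1
Op 7: F2 acks idx 2 -> match: F0=5 F1=0 F2=2; commitIndex=2
Op 8: F0 acks idx 5 -> match: F0=5 F1=0 F2=2; commitIndex=2
Op 9: F0 acks idx 3 -> match: F0=5 F1=0 F2=2; commitIndex=2
Op 10: F1 acks idx 3 -> match: F0=5 F1=3 F2=2; commitIndex=3
Op 11: F0 acks idx 1 -> match: F0=5 F1=3 F2=2; commitIndex=3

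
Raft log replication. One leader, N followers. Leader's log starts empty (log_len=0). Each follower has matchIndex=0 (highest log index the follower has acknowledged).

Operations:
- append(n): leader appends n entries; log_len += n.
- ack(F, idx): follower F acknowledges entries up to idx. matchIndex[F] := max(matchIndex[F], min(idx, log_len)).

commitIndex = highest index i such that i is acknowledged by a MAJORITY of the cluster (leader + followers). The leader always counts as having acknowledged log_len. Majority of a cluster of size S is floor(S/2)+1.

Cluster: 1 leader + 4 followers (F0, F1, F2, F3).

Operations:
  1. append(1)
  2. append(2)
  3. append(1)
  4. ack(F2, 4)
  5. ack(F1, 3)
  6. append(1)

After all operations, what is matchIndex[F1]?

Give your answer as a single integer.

Answer: 3

Derivation:
Op 1: append 1 -> log_len=1
Op 2: append 2 -> log_len=3
Op 3: append 1 -> log_len=4
Op 4: F2 acks idx 4 -> match: F0=0 F1=0 F2=4 F3=0; commitIndex=0
Op 5: F1 acks idx 3 -> match: F0=0 F1=3 F2=4 F3=0; commitIndex=3
Op 6: append 1 -> log_len=5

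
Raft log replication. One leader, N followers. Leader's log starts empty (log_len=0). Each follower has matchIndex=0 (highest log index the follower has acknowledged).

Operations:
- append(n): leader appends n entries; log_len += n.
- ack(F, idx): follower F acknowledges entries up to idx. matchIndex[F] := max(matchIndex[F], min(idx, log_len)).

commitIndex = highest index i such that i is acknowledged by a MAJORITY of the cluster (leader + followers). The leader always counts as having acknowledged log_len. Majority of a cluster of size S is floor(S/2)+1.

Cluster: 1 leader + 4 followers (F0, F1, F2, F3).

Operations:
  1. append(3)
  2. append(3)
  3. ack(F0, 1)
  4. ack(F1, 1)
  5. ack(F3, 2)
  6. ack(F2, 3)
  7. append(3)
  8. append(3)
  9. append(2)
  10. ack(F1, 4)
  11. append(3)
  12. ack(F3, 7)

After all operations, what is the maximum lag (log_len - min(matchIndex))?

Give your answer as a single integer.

Op 1: append 3 -> log_len=3
Op 2: append 3 -> log_len=6
Op 3: F0 acks idx 1 -> match: F0=1 F1=0 F2=0 F3=0; commitIndex=0
Op 4: F1 acks idx 1 -> match: F0=1 F1=1 F2=0 F3=0; commitIndex=1
Op 5: F3 acks idx 2 -> match: F0=1 F1=1 F2=0 F3=2; commitIndex=1
Op 6: F2 acks idx 3 -> match: F0=1 F1=1 F2=3 F3=2; commitIndex=2
Op 7: append 3 -> log_len=9
Op 8: append 3 -> log_len=12
Op 9: append 2 -> log_len=14
Op 10: F1 acks idx 4 -> match: F0=1 F1=4 F2=3 F3=2; commitIndex=3
Op 11: append 3 -> log_len=17
Op 12: F3 acks idx 7 -> match: F0=1 F1=4 F2=3 F3=7; commitIndex=4

Answer: 16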